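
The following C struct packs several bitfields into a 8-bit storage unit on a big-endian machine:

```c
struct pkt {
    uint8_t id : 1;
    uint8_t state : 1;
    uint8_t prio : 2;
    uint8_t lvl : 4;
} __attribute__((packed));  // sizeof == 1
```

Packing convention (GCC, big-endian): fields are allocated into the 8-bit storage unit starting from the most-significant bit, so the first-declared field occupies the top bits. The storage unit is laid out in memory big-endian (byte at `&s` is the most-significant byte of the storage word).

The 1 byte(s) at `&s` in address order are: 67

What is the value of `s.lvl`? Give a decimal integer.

7

[0]=0x67 (big-endian) → word 0x67
id:1 @ bit 7 → (0x67>>7)&0x1 = 0x0
state:1 @ bit 6 → (0x67>>6)&0x1 = 0x1
prio:2 @ bit 4 → (0x67>>4)&0x3 = 0x2
lvl:4 @ bit 0 → (0x67>>0)&0xf = 0x7  ←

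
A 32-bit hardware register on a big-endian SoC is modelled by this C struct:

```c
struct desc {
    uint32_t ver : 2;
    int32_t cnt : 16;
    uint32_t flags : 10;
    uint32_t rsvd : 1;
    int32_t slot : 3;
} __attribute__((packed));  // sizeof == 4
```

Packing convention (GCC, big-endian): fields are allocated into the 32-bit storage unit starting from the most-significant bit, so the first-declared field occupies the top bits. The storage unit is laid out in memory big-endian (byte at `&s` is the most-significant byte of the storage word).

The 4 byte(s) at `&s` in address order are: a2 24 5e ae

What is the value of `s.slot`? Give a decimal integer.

-2

[0]=0xa2 [1]=0x24 [2]=0x5e [3]=0xae (big-endian) → word 0xa2245eae
ver:2 @ bit 30 → (0xa2245eae>>30)&0x3 = 0x2
cnt:16 @ bit 14 → (0xa2245eae>>14)&0xffff = 0x8891
flags:10 @ bit 4 → (0xa2245eae>>4)&0x3ff = 0x1ea
rsvd:1 @ bit 3 → (0xa2245eae>>3)&0x1 = 0x1
slot:3 @ bit 0 → (0xa2245eae>>0)&0x7 = 0x6  ←
slot signed 3b, MSB=1: 6 - 8 = -2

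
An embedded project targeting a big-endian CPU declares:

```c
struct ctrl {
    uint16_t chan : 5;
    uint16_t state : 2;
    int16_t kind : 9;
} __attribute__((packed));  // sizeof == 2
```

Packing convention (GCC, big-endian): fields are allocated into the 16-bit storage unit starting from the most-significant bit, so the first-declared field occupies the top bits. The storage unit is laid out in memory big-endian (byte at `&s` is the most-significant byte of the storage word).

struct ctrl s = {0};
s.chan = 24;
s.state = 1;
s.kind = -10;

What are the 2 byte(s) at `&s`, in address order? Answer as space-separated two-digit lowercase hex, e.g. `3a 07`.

c3 f6

[11+:5] chan=24 & 0x1f = 0x18; word=0xc000
[9+:2] state=1 & 0x3 = 0x1; word=0xc200
[0+:9] kind=-10 & 0x1ff = 0x1f6; word=0xc3f6
word = 0xc3f6 → big-endian bytes:
  [0]=0xc3  [1]=0xf6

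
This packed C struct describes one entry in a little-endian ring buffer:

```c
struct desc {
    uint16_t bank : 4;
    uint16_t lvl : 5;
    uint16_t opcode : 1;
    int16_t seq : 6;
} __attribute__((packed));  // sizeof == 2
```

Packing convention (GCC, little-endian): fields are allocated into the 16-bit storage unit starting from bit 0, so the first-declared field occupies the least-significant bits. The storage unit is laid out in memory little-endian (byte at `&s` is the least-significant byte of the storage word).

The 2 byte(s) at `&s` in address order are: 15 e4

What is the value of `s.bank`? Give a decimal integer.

[0]=0x15 [1]=0xe4 (little-endian) → word 0xe415
bank:4 @ bit 0 → (0xe415>>0)&0xf = 0x5  ←
lvl:5 @ bit 4 → (0xe415>>4)&0x1f = 0x1
opcode:1 @ bit 9 → (0xe415>>9)&0x1 = 0x0
seq:6 @ bit 10 → (0xe415>>10)&0x3f = 0x39

5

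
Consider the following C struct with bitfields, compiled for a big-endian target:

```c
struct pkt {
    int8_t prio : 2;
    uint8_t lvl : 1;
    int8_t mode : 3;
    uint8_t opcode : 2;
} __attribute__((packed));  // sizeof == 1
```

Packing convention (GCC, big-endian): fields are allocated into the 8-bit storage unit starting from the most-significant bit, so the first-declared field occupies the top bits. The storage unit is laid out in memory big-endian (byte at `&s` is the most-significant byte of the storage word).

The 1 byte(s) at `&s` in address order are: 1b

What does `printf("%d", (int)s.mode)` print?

-2

[0]=0x1b (big-endian) → word 0x1b
prio:2 @ bit 6 → (0x1b>>6)&0x3 = 0x0
lvl:1 @ bit 5 → (0x1b>>5)&0x1 = 0x0
mode:3 @ bit 2 → (0x1b>>2)&0x7 = 0x6  ←
opcode:2 @ bit 0 → (0x1b>>0)&0x3 = 0x3
mode signed 3b, MSB=1: 6 - 8 = -2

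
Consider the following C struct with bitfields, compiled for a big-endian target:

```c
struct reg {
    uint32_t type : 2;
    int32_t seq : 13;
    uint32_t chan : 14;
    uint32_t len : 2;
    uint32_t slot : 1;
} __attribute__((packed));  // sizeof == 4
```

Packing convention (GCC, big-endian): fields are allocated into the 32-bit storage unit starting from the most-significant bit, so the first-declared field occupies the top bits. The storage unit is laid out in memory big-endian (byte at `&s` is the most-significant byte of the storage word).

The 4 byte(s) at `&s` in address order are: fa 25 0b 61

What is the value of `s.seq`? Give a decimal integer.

[0]=0xfa [1]=0x25 [2]=0x0b [3]=0x61 (big-endian) → word 0xfa250b61
type [30+:2] = (word>>30) & 0x3 = 3
seq [17+:13] = (word>>17) & 0x1fff = 7442  ←
chan [3+:14] = (word>>3) & 0x3fff = 8556
len [1+:2] = (word>>1) & 0x3 = 0
slot [0+:1] = (word>>0) & 0x1 = 1
seq signed 13b, MSB=1: 7442 - 8192 = -750

-750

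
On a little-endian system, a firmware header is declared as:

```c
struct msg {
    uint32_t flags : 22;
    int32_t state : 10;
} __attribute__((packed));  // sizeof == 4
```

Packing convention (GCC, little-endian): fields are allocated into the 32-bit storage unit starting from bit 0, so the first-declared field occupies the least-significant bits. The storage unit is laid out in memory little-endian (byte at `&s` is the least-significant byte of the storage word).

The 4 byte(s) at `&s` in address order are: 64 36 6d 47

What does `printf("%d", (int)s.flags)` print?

[0]=0x64 [1]=0x36 [2]=0x6d [3]=0x47 (little-endian) → word 0x476d3664
flags:22 @ bit 0 → (0x476d3664>>0)&0x3fffff = 0x2d3664  ←
state:10 @ bit 22 → (0x476d3664>>22)&0x3ff = 0x11d

2963044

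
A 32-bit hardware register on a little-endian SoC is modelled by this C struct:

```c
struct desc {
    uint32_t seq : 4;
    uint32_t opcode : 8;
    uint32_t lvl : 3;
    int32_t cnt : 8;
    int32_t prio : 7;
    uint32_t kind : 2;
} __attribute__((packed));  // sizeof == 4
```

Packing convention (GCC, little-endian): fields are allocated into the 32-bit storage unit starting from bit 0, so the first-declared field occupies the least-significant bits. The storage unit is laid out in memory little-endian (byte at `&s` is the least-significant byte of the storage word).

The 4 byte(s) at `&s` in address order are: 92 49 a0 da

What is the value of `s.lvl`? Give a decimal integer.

[0]=0x92 [1]=0x49 [2]=0xa0 [3]=0xda (little-endian) → word 0xdaa04992
seq [0+:4] = (word>>0) & 0xf = 2
opcode [4+:8] = (word>>4) & 0xff = 153
lvl [12+:3] = (word>>12) & 0x7 = 4  ←
cnt [15+:8] = (word>>15) & 0xff = 64
prio [23+:7] = (word>>23) & 0x7f = 53
kind [30+:2] = (word>>30) & 0x3 = 3

4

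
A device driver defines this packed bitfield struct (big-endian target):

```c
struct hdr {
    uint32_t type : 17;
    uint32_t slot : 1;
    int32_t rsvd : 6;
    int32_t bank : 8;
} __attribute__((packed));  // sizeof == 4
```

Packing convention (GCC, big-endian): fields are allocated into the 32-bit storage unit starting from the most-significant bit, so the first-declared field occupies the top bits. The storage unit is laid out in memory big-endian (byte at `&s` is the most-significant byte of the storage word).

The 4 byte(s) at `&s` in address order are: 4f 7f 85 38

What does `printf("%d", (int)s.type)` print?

[0]=0x4f [1]=0x7f [2]=0x85 [3]=0x38 (big-endian) → word 0x4f7f8538
type [15+:17] = (word>>15) & 0x1ffff = 40703  ←
slot [14+:1] = (word>>14) & 0x1 = 0
rsvd [8+:6] = (word>>8) & 0x3f = 5
bank [0+:8] = (word>>0) & 0xff = 56

40703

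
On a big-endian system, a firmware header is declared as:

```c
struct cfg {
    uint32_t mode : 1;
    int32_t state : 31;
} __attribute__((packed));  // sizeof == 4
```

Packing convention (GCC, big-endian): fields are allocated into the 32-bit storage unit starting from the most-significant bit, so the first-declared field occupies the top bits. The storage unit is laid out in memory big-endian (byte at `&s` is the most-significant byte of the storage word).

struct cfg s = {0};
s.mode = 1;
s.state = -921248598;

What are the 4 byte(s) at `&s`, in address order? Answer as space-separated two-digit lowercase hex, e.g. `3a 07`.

mode (1b) val=1 bits=0x1 at bit 31: 0x80000000
state (31b) val=-921248598 bits=0x4916dcaa at bit 0: 0xc916dcaa
word = 0xc916dcaa → big-endian bytes:
  [0]=0xc9  [1]=0x16  [2]=0xdc  [3]=0xaa

c9 16 dc aa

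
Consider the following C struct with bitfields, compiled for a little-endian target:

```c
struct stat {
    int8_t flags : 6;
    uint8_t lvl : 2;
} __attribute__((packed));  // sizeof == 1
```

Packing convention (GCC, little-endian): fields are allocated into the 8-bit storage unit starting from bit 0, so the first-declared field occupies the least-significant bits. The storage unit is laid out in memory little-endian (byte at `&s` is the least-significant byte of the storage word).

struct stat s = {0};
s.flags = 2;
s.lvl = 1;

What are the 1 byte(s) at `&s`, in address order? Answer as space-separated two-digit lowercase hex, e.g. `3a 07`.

[0+:6] flags=2 & 0x3f = 0x2; word=0x02
[6+:2] lvl=1 & 0x3 = 0x1; word=0x42
word = 0x42 → little-endian bytes:
  [0]=0x42

42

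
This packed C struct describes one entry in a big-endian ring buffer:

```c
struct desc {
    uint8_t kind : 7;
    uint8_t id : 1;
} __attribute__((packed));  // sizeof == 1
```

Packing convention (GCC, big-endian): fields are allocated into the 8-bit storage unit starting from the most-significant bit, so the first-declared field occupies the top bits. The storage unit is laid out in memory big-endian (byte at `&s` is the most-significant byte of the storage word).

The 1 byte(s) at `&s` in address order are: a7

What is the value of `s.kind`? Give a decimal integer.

[0]=0xa7 (big-endian) → word 0xa7
kind [1+:7] = (word>>1) & 0x7f = 83  ←
id [0+:1] = (word>>0) & 0x1 = 1

83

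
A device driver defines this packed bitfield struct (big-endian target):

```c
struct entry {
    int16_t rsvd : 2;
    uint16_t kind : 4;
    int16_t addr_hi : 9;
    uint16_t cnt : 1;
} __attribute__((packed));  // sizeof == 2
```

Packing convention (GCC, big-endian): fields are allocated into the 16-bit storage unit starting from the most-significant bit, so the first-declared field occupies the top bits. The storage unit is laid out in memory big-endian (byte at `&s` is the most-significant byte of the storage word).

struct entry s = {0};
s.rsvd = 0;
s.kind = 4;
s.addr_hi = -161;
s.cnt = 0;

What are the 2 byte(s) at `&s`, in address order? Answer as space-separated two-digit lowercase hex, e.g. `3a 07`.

12 be

rsvd:2 = 0 → 0x0 << 14 → word 0x0000
kind:4 = 4 → 0x4 << 10 → word 0x1000
addr_hi:9 = -161 → 0x15f << 1 → word 0x12be
cnt:1 = 0 → 0x0 << 0 → word 0x12be
word = 0x12be → big-endian bytes:
  [0]=0x12  [1]=0xbe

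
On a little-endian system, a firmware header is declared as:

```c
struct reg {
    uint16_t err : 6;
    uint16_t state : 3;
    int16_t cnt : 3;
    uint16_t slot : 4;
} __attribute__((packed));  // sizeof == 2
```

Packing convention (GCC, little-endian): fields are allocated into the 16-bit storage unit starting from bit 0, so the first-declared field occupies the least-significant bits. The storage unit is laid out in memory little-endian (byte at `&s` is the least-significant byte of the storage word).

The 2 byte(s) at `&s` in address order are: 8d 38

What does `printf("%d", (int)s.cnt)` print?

-4

[0]=0x8d [1]=0x38 (little-endian) → word 0x388d
err [0+:6] = (word>>0) & 0x3f = 13
state [6+:3] = (word>>6) & 0x7 = 2
cnt [9+:3] = (word>>9) & 0x7 = 4  ←
slot [12+:4] = (word>>12) & 0xf = 3
cnt signed 3b, MSB=1: 4 - 8 = -4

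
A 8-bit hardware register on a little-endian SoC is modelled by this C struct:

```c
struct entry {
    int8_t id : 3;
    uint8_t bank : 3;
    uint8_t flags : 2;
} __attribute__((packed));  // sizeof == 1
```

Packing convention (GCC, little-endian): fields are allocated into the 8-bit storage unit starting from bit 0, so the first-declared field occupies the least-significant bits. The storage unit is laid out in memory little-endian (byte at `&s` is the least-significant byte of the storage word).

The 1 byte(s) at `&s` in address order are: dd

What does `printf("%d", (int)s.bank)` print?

3

[0]=0xdd (little-endian) → word 0xdd
id [0+:3] = (word>>0) & 0x7 = 5
bank [3+:3] = (word>>3) & 0x7 = 3  ←
flags [6+:2] = (word>>6) & 0x3 = 3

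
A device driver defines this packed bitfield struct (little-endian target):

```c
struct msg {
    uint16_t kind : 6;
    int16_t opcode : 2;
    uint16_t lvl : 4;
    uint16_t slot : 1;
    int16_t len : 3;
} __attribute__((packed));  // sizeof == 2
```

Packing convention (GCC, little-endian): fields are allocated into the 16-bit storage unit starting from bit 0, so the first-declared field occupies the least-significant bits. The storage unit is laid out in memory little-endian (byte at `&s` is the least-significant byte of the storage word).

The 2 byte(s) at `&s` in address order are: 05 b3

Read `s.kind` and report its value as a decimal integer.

[0]=0x05 [1]=0xb3 (little-endian) → word 0xb305
kind:6 @ bit 0 → (0xb305>>0)&0x3f = 0x5  ←
opcode:2 @ bit 6 → (0xb305>>6)&0x3 = 0x0
lvl:4 @ bit 8 → (0xb305>>8)&0xf = 0x3
slot:1 @ bit 12 → (0xb305>>12)&0x1 = 0x1
len:3 @ bit 13 → (0xb305>>13)&0x7 = 0x5

5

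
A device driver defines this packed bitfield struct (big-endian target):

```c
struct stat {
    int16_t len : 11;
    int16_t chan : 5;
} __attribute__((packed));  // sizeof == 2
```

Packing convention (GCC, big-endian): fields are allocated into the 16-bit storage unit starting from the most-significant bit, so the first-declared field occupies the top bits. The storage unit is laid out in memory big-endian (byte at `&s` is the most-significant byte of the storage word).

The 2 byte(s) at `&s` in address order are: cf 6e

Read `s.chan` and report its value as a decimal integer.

[0]=0xcf [1]=0x6e (big-endian) → word 0xcf6e
len:11 @ bit 5 → (0xcf6e>>5)&0x7ff = 0x67b
chan:5 @ bit 0 → (0xcf6e>>0)&0x1f = 0xe  ←
chan signed 5b, MSB=0: value = 14

14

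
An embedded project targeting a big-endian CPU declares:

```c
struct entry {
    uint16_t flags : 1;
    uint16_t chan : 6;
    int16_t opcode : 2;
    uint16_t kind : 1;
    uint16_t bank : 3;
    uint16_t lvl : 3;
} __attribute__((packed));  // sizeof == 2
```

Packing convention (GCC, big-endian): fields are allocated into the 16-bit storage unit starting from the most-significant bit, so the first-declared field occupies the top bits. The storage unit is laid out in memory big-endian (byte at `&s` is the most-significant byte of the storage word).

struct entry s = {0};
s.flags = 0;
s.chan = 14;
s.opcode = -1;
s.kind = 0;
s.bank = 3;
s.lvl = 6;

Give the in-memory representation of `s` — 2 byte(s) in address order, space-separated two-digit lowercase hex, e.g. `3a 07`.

[15+:1] flags=0 & 0x1 = 0x0; word=0x0000
[9+:6] chan=14 & 0x3f = 0xe; word=0x1c00
[7+:2] opcode=-1 & 0x3 = 0x3; word=0x1d80
[6+:1] kind=0 & 0x1 = 0x0; word=0x1d80
[3+:3] bank=3 & 0x7 = 0x3; word=0x1d98
[0+:3] lvl=6 & 0x7 = 0x6; word=0x1d9e
word = 0x1d9e → big-endian bytes:
  [0]=0x1d  [1]=0x9e

1d 9e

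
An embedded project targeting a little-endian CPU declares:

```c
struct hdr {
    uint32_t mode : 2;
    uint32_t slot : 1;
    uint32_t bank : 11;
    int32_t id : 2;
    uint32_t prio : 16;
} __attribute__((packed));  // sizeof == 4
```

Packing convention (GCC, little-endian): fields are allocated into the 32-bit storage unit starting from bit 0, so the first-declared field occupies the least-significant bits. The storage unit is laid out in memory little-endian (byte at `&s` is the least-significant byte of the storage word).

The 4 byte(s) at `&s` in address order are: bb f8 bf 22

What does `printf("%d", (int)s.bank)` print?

1815

[0]=0xbb [1]=0xf8 [2]=0xbf [3]=0x22 (little-endian) → word 0x22bff8bb
mode [0+:2] = (word>>0) & 0x3 = 3
slot [2+:1] = (word>>2) & 0x1 = 0
bank [3+:11] = (word>>3) & 0x7ff = 1815  ←
id [14+:2] = (word>>14) & 0x3 = 3
prio [16+:16] = (word>>16) & 0xffff = 8895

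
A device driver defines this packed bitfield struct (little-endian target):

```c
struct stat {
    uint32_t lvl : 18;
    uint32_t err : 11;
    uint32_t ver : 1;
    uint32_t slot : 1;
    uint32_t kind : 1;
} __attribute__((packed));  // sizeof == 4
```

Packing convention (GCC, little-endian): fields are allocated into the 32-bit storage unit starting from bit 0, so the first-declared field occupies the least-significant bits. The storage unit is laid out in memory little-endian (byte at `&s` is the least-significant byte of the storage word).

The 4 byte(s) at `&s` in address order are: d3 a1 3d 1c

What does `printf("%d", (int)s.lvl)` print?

106963

[0]=0xd3 [1]=0xa1 [2]=0x3d [3]=0x1c (little-endian) → word 0x1c3da1d3
lvl:18 @ bit 0 → (0x1c3da1d3>>0)&0x3ffff = 0x1a1d3  ←
err:11 @ bit 18 → (0x1c3da1d3>>18)&0x7ff = 0x70f
ver:1 @ bit 29 → (0x1c3da1d3>>29)&0x1 = 0x0
slot:1 @ bit 30 → (0x1c3da1d3>>30)&0x1 = 0x0
kind:1 @ bit 31 → (0x1c3da1d3>>31)&0x1 = 0x0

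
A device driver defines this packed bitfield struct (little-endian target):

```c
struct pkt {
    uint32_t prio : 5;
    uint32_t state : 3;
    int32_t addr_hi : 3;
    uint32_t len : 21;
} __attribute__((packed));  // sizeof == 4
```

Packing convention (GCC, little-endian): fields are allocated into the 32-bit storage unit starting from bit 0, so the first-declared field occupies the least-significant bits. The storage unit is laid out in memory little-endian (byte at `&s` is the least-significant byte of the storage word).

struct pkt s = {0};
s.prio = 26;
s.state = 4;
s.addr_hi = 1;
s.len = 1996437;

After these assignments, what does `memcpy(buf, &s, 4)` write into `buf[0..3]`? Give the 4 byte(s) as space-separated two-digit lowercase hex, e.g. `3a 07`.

9a a9 b4 f3

prio (5b) val=26 bits=0x1a at bit 0: 0x0000001a
state (3b) val=4 bits=0x4 at bit 5: 0x0000009a
addr_hi (3b) val=1 bits=0x1 at bit 8: 0x0000019a
len (21b) val=1996437 bits=0x1e7695 at bit 11: 0xf3b4a99a
word = 0xf3b4a99a → little-endian bytes:
  [0]=0x9a  [1]=0xa9  [2]=0xb4  [3]=0xf3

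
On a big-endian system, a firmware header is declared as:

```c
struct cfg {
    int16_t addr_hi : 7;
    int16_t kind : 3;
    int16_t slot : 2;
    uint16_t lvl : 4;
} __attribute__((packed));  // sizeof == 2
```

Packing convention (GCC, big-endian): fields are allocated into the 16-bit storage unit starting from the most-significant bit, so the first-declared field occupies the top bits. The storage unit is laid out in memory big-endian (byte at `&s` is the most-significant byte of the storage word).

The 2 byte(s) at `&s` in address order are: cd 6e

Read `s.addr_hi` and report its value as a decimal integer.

-26

[0]=0xcd [1]=0x6e (big-endian) → word 0xcd6e
addr_hi [9+:7] = (word>>9) & 0x7f = 102  ←
kind [6+:3] = (word>>6) & 0x7 = 5
slot [4+:2] = (word>>4) & 0x3 = 2
lvl [0+:4] = (word>>0) & 0xf = 14
addr_hi signed 7b, MSB=1: 102 - 128 = -26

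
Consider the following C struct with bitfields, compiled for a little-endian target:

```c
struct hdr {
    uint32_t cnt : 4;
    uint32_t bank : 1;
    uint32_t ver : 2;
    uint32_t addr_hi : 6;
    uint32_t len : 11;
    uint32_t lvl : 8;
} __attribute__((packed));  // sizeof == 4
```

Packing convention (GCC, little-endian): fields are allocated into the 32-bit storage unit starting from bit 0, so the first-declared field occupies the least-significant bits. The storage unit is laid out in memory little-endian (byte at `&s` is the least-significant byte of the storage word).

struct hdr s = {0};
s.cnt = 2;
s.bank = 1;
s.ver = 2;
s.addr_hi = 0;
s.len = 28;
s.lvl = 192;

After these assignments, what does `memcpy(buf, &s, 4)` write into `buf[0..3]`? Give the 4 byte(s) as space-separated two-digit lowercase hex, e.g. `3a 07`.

cnt (4b) val=2 bits=0x2 at bit 0: 0x00000002
bank (1b) val=1 bits=0x1 at bit 4: 0x00000012
ver (2b) val=2 bits=0x2 at bit 5: 0x00000052
addr_hi (6b) val=0 bits=0x0 at bit 7: 0x00000052
len (11b) val=28 bits=0x1c at bit 13: 0x00038052
lvl (8b) val=192 bits=0xc0 at bit 24: 0xc0038052
word = 0xc0038052 → little-endian bytes:
  [0]=0x52  [1]=0x80  [2]=0x03  [3]=0xc0

52 80 03 c0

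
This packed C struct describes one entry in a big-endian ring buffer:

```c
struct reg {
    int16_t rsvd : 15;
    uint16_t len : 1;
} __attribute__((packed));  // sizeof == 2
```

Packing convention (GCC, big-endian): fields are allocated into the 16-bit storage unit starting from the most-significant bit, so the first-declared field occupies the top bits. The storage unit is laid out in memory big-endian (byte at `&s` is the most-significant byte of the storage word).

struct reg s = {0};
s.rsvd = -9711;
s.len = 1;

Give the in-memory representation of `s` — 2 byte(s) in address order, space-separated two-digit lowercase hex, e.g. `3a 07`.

[1+:15] rsvd=-9711 & 0x7fff = 0x5a11; word=0xb422
[0+:1] len=1 & 0x1 = 0x1; word=0xb423
word = 0xb423 → big-endian bytes:
  [0]=0xb4  [1]=0x23

b4 23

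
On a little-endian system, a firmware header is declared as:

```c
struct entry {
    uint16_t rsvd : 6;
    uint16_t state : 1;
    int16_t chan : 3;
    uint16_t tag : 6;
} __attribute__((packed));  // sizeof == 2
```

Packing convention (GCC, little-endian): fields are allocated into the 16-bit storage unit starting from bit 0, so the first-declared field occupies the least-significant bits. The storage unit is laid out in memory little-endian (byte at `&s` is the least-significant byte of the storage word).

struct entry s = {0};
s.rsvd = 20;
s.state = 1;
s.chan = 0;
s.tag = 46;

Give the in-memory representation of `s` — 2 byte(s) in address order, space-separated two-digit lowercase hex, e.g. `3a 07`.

54 b8

rsvd (6b) val=20 bits=0x14 at bit 0: 0x0014
state (1b) val=1 bits=0x1 at bit 6: 0x0054
chan (3b) val=0 bits=0x0 at bit 7: 0x0054
tag (6b) val=46 bits=0x2e at bit 10: 0xb854
word = 0xb854 → little-endian bytes:
  [0]=0x54  [1]=0xb8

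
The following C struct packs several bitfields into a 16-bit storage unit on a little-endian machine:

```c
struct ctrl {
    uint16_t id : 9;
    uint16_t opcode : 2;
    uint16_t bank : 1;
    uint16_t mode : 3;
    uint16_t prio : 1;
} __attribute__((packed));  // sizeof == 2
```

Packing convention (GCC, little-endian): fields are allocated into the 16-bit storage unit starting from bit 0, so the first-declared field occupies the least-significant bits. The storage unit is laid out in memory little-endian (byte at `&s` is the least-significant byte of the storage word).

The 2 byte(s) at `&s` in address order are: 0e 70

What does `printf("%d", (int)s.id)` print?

14

[0]=0x0e [1]=0x70 (little-endian) → word 0x700e
id:9 @ bit 0 → (0x700e>>0)&0x1ff = 0xe  ←
opcode:2 @ bit 9 → (0x700e>>9)&0x3 = 0x0
bank:1 @ bit 11 → (0x700e>>11)&0x1 = 0x0
mode:3 @ bit 12 → (0x700e>>12)&0x7 = 0x7
prio:1 @ bit 15 → (0x700e>>15)&0x1 = 0x0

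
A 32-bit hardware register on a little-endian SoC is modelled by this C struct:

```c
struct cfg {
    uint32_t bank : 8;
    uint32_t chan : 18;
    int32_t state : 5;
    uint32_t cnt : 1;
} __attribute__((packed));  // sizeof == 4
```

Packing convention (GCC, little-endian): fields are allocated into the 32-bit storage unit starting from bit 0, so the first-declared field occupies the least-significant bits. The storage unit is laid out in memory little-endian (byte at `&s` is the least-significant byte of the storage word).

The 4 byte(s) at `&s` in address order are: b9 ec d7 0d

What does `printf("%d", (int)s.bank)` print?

[0]=0xb9 [1]=0xec [2]=0xd7 [3]=0x0d (little-endian) → word 0x0dd7ecb9
bank:8 @ bit 0 → (0x0dd7ecb9>>0)&0xff = 0xb9  ←
chan:18 @ bit 8 → (0x0dd7ecb9>>8)&0x3ffff = 0x1d7ec
state:5 @ bit 26 → (0x0dd7ecb9>>26)&0x1f = 0x3
cnt:1 @ bit 31 → (0x0dd7ecb9>>31)&0x1 = 0x0

185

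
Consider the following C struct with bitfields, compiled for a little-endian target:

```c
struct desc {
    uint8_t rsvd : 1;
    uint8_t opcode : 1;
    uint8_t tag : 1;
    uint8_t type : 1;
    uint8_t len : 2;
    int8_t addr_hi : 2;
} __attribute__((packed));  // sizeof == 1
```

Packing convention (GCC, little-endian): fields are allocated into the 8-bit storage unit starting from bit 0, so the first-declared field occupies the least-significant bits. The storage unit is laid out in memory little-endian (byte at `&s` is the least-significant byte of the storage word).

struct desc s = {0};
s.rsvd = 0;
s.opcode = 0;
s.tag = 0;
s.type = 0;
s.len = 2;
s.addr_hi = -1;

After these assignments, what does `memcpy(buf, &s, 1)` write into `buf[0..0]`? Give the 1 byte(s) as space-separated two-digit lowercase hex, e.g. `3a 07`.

rsvd (1b) val=0 bits=0x0 at bit 0: 0x00
opcode (1b) val=0 bits=0x0 at bit 1: 0x00
tag (1b) val=0 bits=0x0 at bit 2: 0x00
type (1b) val=0 bits=0x0 at bit 3: 0x00
len (2b) val=2 bits=0x2 at bit 4: 0x20
addr_hi (2b) val=-1 bits=0x3 at bit 6: 0xe0
word = 0xe0 → little-endian bytes:
  [0]=0xe0

e0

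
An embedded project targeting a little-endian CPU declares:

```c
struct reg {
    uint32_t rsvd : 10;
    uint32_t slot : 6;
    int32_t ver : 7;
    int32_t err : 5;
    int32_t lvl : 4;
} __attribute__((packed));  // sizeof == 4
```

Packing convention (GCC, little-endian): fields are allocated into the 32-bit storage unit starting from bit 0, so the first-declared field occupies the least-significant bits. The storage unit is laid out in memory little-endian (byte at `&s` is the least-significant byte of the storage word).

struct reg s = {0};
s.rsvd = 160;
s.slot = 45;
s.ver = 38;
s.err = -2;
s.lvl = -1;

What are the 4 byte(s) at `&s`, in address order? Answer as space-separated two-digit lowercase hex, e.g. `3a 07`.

[0+:10] rsvd=160 & 0x3ff = 0xa0; word=0x000000a0
[10+:6] slot=45 & 0x3f = 0x2d; word=0x0000b4a0
[16+:7] ver=38 & 0x7f = 0x26; word=0x0026b4a0
[23+:5] err=-2 & 0x1f = 0x1e; word=0x0f26b4a0
[28+:4] lvl=-1 & 0xf = 0xf; word=0xff26b4a0
word = 0xff26b4a0 → little-endian bytes:
  [0]=0xa0  [1]=0xb4  [2]=0x26  [3]=0xff

a0 b4 26 ff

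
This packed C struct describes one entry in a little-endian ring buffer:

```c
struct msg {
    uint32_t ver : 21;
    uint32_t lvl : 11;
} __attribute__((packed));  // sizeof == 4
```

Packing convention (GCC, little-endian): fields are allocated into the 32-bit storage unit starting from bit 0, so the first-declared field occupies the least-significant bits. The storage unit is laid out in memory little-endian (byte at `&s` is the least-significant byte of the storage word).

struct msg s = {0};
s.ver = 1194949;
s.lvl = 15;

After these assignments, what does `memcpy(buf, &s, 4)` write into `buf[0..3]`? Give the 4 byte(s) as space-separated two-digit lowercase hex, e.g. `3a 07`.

c5 3b f2 01

[0+:21] ver=1194949 & 0x1fffff = 0x123bc5; word=0x00123bc5
[21+:11] lvl=15 & 0x7ff = 0xf; word=0x01f23bc5
word = 0x01f23bc5 → little-endian bytes:
  [0]=0xc5  [1]=0x3b  [2]=0xf2  [3]=0x01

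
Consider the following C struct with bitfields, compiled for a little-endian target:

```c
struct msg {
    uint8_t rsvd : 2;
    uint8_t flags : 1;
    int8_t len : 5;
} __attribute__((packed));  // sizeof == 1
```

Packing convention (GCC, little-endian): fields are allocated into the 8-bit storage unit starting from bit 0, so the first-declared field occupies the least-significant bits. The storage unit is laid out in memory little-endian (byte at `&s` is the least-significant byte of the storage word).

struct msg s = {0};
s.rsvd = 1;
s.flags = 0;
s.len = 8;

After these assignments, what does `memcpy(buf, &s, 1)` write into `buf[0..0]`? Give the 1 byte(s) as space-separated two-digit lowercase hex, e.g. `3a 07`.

41

rsvd (2b) val=1 bits=0x1 at bit 0: 0x01
flags (1b) val=0 bits=0x0 at bit 2: 0x01
len (5b) val=8 bits=0x8 at bit 3: 0x41
word = 0x41 → little-endian bytes:
  [0]=0x41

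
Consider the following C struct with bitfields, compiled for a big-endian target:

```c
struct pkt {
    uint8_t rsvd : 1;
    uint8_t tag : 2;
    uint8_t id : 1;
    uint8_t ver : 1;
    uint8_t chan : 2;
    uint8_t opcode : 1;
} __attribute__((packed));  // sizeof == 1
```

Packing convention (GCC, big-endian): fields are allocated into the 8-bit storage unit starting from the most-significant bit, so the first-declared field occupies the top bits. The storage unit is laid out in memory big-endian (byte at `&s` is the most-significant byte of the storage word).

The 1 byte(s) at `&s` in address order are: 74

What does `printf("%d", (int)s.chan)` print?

[0]=0x74 (big-endian) → word 0x74
rsvd [7+:1] = (word>>7) & 0x1 = 0
tag [5+:2] = (word>>5) & 0x3 = 3
id [4+:1] = (word>>4) & 0x1 = 1
ver [3+:1] = (word>>3) & 0x1 = 0
chan [1+:2] = (word>>1) & 0x3 = 2  ←
opcode [0+:1] = (word>>0) & 0x1 = 0

2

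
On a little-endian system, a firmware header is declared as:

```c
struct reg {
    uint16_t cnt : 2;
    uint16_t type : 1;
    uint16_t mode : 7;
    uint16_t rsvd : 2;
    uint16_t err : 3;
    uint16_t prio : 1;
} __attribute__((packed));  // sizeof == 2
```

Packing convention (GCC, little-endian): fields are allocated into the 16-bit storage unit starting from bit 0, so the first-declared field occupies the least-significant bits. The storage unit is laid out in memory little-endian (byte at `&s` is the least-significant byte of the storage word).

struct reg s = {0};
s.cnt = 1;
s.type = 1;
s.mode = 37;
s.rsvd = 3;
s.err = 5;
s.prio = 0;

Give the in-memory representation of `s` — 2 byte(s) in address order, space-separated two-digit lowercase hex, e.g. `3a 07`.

2d 5d

[0+:2] cnt=1 & 0x3 = 0x1; word=0x0001
[2+:1] type=1 & 0x1 = 0x1; word=0x0005
[3+:7] mode=37 & 0x7f = 0x25; word=0x012d
[10+:2] rsvd=3 & 0x3 = 0x3; word=0x0d2d
[12+:3] err=5 & 0x7 = 0x5; word=0x5d2d
[15+:1] prio=0 & 0x1 = 0x0; word=0x5d2d
word = 0x5d2d → little-endian bytes:
  [0]=0x2d  [1]=0x5d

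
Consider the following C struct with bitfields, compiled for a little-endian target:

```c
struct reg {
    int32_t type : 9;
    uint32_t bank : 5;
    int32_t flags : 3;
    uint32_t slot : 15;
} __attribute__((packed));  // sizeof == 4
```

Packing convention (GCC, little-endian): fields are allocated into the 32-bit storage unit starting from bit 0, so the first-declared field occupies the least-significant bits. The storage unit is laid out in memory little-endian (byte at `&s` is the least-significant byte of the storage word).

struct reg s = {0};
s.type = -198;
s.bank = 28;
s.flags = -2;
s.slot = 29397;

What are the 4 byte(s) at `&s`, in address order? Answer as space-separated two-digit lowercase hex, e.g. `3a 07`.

[0+:9] type=-198 & 0x1ff = 0x13a; word=0x0000013a
[9+:5] bank=28 & 0x1f = 0x1c; word=0x0000393a
[14+:3] flags=-2 & 0x7 = 0x6; word=0x0001b93a
[17+:15] slot=29397 & 0x7fff = 0x72d5; word=0xe5abb93a
word = 0xe5abb93a → little-endian bytes:
  [0]=0x3a  [1]=0xb9  [2]=0xab  [3]=0xe5

3a b9 ab e5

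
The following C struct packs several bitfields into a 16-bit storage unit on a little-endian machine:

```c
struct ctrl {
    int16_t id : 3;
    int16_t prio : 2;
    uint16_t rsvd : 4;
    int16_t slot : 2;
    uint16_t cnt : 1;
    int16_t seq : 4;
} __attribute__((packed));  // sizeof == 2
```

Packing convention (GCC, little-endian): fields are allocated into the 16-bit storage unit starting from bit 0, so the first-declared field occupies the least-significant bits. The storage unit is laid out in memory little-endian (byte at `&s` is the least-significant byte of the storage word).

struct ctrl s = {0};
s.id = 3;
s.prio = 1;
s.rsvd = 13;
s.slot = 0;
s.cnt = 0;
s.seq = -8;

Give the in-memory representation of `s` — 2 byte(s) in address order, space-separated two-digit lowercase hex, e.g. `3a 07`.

ab 81

id:3 = 3 → 0x3 << 0 → word 0x0003
prio:2 = 1 → 0x1 << 3 → word 0x000b
rsvd:4 = 13 → 0xd << 5 → word 0x01ab
slot:2 = 0 → 0x0 << 9 → word 0x01ab
cnt:1 = 0 → 0x0 << 11 → word 0x01ab
seq:4 = -8 → 0x8 << 12 → word 0x81ab
word = 0x81ab → little-endian bytes:
  [0]=0xab  [1]=0x81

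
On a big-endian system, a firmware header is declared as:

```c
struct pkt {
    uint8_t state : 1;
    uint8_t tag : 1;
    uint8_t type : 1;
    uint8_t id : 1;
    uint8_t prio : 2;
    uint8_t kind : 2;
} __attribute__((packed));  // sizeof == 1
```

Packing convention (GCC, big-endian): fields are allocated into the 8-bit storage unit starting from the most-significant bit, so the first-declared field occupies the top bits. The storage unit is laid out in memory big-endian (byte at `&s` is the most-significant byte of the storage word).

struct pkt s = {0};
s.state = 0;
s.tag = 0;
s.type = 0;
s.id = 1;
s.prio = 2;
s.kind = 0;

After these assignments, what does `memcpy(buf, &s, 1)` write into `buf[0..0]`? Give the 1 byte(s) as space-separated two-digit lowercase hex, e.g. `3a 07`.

18

state:1 = 0 → 0x0 << 7 → word 0x00
tag:1 = 0 → 0x0 << 6 → word 0x00
type:1 = 0 → 0x0 << 5 → word 0x00
id:1 = 1 → 0x1 << 4 → word 0x10
prio:2 = 2 → 0x2 << 2 → word 0x18
kind:2 = 0 → 0x0 << 0 → word 0x18
word = 0x18 → big-endian bytes:
  [0]=0x18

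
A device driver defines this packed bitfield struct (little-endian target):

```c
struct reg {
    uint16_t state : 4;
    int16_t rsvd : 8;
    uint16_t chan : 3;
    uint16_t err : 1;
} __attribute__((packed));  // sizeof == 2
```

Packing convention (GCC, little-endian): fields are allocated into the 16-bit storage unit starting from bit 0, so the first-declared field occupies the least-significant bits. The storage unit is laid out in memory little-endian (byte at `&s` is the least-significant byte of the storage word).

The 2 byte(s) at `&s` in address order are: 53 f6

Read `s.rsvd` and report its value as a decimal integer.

[0]=0x53 [1]=0xf6 (little-endian) → word 0xf653
state [0+:4] = (word>>0) & 0xf = 3
rsvd [4+:8] = (word>>4) & 0xff = 101  ←
chan [12+:3] = (word>>12) & 0x7 = 7
err [15+:1] = (word>>15) & 0x1 = 1
rsvd signed 8b, MSB=0: value = 101

101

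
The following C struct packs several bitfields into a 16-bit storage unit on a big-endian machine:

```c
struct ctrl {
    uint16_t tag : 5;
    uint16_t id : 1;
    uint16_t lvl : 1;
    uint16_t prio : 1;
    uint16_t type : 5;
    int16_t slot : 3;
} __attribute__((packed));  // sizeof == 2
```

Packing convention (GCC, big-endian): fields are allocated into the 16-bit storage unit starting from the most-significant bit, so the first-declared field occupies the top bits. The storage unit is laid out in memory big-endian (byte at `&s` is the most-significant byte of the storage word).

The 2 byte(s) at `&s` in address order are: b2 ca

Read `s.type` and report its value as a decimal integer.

25

[0]=0xb2 [1]=0xca (big-endian) → word 0xb2ca
tag [11+:5] = (word>>11) & 0x1f = 22
id [10+:1] = (word>>10) & 0x1 = 0
lvl [9+:1] = (word>>9) & 0x1 = 1
prio [8+:1] = (word>>8) & 0x1 = 0
type [3+:5] = (word>>3) & 0x1f = 25  ←
slot [0+:3] = (word>>0) & 0x7 = 2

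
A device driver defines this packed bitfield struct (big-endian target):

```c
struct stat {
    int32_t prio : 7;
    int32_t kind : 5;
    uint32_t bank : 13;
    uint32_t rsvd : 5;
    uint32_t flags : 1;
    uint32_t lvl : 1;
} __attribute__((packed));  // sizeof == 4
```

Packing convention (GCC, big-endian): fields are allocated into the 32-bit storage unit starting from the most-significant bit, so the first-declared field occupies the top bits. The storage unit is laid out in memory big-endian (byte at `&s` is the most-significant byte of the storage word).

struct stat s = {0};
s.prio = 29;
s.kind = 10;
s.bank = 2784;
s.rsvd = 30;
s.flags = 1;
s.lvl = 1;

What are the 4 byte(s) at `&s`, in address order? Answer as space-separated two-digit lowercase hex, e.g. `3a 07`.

3a a5 70 7b

prio:7 = 29 → 0x1d << 25 → word 0x3a000000
kind:5 = 10 → 0xa << 20 → word 0x3aa00000
bank:13 = 2784 → 0xae0 << 7 → word 0x3aa57000
rsvd:5 = 30 → 0x1e << 2 → word 0x3aa57078
flags:1 = 1 → 0x1 << 1 → word 0x3aa5707a
lvl:1 = 1 → 0x1 << 0 → word 0x3aa5707b
word = 0x3aa5707b → big-endian bytes:
  [0]=0x3a  [1]=0xa5  [2]=0x70  [3]=0x7b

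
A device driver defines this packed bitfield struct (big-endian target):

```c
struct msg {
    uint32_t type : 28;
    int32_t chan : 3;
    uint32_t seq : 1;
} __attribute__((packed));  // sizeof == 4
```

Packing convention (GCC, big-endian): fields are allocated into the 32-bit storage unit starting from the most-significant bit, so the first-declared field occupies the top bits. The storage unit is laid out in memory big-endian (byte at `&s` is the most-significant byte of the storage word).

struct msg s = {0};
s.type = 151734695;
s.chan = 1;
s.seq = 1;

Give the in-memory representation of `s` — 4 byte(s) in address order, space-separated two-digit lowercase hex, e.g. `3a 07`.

[4+:28] type=151734695 & 0xfffffff = 0x90b49a7; word=0x90b49a70
[1+:3] chan=1 & 0x7 = 0x1; word=0x90b49a72
[0+:1] seq=1 & 0x1 = 0x1; word=0x90b49a73
word = 0x90b49a73 → big-endian bytes:
  [0]=0x90  [1]=0xb4  [2]=0x9a  [3]=0x73

90 b4 9a 73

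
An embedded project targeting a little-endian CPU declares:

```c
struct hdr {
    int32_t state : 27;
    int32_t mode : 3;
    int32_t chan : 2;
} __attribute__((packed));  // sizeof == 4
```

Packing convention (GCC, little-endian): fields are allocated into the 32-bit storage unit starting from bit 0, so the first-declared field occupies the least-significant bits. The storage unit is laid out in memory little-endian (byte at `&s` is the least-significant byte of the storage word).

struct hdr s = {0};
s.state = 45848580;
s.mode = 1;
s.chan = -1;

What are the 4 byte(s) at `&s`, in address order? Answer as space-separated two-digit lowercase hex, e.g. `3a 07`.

04 98 bb ca

state:27 = 45848580 → 0x2bb9804 << 0 → word 0x02bb9804
mode:3 = 1 → 0x1 << 27 → word 0x0abb9804
chan:2 = -1 → 0x3 << 30 → word 0xcabb9804
word = 0xcabb9804 → little-endian bytes:
  [0]=0x04  [1]=0x98  [2]=0xbb  [3]=0xca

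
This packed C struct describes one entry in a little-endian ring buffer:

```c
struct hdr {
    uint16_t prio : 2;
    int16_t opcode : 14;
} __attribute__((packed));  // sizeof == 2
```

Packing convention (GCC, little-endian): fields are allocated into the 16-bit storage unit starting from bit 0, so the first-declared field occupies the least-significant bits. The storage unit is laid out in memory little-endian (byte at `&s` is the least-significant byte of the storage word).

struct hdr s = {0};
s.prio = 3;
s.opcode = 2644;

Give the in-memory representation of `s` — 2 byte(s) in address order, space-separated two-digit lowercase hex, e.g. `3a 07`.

[0+:2] prio=3 & 0x3 = 0x3; word=0x0003
[2+:14] opcode=2644 & 0x3fff = 0xa54; word=0x2953
word = 0x2953 → little-endian bytes:
  [0]=0x53  [1]=0x29

53 29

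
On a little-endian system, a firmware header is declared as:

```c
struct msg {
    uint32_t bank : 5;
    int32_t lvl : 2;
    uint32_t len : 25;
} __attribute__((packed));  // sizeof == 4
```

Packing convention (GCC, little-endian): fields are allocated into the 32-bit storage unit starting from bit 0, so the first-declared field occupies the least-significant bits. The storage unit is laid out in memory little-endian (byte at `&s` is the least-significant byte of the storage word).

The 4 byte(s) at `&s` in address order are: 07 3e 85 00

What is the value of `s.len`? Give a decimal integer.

[0]=0x07 [1]=0x3e [2]=0x85 [3]=0x00 (little-endian) → word 0x00853e07
bank:5 @ bit 0 → (0x00853e07>>0)&0x1f = 0x7
lvl:2 @ bit 5 → (0x00853e07>>5)&0x3 = 0x0
len:25 @ bit 7 → (0x00853e07>>7)&0x1ffffff = 0x10a7c  ←

68220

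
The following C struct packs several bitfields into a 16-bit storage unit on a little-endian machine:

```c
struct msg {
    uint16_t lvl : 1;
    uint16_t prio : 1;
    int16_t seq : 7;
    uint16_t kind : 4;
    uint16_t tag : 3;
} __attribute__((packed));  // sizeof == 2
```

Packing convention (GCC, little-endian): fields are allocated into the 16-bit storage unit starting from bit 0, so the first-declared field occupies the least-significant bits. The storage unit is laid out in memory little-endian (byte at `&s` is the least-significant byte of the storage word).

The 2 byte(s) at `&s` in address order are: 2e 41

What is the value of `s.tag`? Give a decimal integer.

2

[0]=0x2e [1]=0x41 (little-endian) → word 0x412e
lvl [0+:1] = (word>>0) & 0x1 = 0
prio [1+:1] = (word>>1) & 0x1 = 1
seq [2+:7] = (word>>2) & 0x7f = 75
kind [9+:4] = (word>>9) & 0xf = 0
tag [13+:3] = (word>>13) & 0x7 = 2  ←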